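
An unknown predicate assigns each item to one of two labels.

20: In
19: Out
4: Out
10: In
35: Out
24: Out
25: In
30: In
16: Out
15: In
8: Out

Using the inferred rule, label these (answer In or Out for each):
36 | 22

Out, Out

A rule that fits every label: multiple of 5 AND at most 30 — true of each 'In' example, false of each 'Out' one.
Out: 36, since 36 = 5·7 + 1, 36 > 30. Out: 22, since 22 = 5·4 + 2, 22 ≤ 30.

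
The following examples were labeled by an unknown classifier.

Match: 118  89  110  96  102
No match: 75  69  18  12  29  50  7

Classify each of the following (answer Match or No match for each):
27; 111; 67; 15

The pattern is that an item is 'Match' exactly when: at least 89.
27 — 27 < 89, hence No match.
111 — 111 ≥ 89, hence Match.
67 — 67 < 89, hence No match.
15 — 15 < 89, hence No match.

No match, Match, No match, No match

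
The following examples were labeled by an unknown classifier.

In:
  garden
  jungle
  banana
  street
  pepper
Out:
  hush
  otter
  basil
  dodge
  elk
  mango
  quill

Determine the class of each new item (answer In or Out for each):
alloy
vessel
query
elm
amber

The distinguishing property — length 6 — holds for all the 'In' cases and none of the 'Out' cases.

Out, In, Out, Out, Out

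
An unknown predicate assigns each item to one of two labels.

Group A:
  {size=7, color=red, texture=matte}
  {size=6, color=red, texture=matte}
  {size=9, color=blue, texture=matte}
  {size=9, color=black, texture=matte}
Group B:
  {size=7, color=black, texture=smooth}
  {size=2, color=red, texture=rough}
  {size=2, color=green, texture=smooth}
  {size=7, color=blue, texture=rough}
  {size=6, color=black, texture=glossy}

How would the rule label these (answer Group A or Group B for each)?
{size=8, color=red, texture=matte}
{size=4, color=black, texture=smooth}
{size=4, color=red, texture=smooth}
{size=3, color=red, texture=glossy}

Group A, Group B, Group B, Group B

All 'Group A' examples share one property — texture is matte — and every 'Group B' example lacks it.
{size=8, color=red, texture=matte}: texture is matte, qualifies → Group A. {size=4, color=black, texture=smooth}: texture is smooth, fails this test → Group B. {size=4, color=red, texture=smooth}: texture is smooth, fails this test → Group B. {size=3, color=red, texture=glossy}: texture is glossy, fails this test → Group B.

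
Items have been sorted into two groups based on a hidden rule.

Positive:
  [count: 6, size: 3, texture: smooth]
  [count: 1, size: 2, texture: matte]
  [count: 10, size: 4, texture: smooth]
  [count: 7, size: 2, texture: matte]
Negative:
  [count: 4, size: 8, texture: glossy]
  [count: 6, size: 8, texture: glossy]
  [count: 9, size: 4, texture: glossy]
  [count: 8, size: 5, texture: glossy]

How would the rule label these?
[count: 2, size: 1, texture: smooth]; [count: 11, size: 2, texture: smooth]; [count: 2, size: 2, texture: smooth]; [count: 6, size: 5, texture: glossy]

'Positive' ⟺ texture is not glossy.
[count: 2, size: 1, texture: smooth] → texture is smooth → Positive. [count: 11, size: 2, texture: smooth] → texture is smooth → Positive. [count: 2, size: 2, texture: smooth] → texture is smooth → Positive. [count: 6, size: 5, texture: glossy] → texture is glossy → Negative.

Positive, Positive, Positive, Negative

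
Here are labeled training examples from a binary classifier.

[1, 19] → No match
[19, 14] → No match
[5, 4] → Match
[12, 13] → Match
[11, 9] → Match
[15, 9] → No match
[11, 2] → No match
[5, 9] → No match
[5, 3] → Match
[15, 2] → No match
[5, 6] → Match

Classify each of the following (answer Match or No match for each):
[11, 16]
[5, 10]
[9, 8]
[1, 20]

'Match' ⟺ |first − second| ≤ 2.
[11, 16]: No match (|11−16| = 5). [5, 10]: No match (|5−10| = 5). [9, 8]: Match (|9−8| = 1). [1, 20]: No match (|1−20| = 19).

No match, No match, Match, No match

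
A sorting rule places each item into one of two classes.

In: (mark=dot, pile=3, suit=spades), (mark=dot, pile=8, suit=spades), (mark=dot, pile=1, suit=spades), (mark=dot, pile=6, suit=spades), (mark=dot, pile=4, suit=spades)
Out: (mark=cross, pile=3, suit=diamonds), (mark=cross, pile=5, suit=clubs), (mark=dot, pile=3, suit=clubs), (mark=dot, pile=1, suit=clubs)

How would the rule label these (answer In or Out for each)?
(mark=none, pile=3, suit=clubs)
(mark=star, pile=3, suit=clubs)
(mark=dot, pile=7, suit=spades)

Out, Out, In

A rule that fits every label: suit is spades — true of each 'In' example, false of each 'Out' one.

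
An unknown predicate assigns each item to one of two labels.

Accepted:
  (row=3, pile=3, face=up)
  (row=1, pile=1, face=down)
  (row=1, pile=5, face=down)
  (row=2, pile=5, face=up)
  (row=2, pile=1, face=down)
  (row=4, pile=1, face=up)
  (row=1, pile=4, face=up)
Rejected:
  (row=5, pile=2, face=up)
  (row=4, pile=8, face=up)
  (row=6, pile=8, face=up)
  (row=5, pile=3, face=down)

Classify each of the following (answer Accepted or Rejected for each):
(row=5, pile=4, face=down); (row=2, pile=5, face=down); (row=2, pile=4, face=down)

'Accepted' ⟺ row ≤ 4 AND pile ≤ 5.
(row=5, pile=4, face=down) → row = 5, pile = 4 → Rejected.
(row=2, pile=5, face=down) → row = 2, pile = 5 → Accepted.
(row=2, pile=4, face=down) → row = 2, pile = 4 → Accepted.

Rejected, Accepted, Accepted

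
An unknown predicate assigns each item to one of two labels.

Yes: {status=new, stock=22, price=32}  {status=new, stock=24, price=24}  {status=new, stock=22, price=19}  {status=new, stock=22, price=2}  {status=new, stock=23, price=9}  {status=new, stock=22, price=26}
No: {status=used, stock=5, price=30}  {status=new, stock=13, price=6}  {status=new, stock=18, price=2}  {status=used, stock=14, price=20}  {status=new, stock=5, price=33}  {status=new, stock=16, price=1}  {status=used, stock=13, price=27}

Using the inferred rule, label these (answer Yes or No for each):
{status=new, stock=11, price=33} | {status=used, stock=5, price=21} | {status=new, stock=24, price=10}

'Yes' ⟺ stock ≥ 22.

No, No, Yes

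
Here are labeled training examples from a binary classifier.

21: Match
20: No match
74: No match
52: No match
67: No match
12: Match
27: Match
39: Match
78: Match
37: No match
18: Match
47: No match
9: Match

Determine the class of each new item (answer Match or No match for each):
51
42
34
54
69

Checking candidate rules against both groups, what survives is: multiple of 3.
51: 51 = 3·17 — matches, so Match. 42: 42 = 3·14 — matches, so Match. 34: 34 = 3·11 + 1 — fails this test, so No match. 54: 54 = 3·18 — matches, so Match. 69: 69 = 3·23 — matches, so Match.

Match, Match, No match, Match, Match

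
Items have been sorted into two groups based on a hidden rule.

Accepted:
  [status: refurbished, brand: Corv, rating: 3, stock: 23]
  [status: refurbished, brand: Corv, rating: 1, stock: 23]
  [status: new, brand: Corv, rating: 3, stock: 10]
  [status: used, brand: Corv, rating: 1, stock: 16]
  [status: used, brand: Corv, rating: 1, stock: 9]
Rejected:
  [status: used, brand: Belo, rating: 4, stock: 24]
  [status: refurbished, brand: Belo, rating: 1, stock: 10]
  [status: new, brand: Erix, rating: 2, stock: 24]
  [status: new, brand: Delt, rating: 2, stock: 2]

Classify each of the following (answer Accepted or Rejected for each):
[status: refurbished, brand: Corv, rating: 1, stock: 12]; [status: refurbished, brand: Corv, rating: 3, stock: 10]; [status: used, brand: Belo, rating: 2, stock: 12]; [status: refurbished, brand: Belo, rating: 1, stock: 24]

Accepted, Accepted, Rejected, Rejected

The rule appears to be: brand is Corv.
[status: refurbished, brand: Corv, rating: 1, stock: 12]: brand is Corv, passes → Accepted.
[status: refurbished, brand: Corv, rating: 3, stock: 10]: brand is Corv, passes → Accepted.
[status: used, brand: Belo, rating: 2, stock: 12]: brand is Belo, does not pass → Rejected.
[status: refurbished, brand: Belo, rating: 1, stock: 24]: brand is Belo, does not pass → Rejected.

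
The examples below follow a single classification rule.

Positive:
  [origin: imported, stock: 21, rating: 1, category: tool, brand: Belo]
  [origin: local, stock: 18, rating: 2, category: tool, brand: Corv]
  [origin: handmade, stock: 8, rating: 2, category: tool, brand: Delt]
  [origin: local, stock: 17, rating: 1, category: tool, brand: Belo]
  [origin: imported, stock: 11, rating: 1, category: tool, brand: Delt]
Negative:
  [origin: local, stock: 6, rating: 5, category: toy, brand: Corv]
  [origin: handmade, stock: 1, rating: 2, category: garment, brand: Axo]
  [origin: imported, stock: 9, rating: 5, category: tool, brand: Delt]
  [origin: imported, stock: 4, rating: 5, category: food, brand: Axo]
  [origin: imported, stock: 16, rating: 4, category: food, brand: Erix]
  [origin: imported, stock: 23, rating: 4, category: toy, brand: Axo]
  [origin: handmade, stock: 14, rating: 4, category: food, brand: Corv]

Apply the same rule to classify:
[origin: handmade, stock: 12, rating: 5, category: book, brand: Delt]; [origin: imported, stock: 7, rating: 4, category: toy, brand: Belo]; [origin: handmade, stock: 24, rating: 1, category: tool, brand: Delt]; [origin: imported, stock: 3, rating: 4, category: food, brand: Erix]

All 'Positive' examples share one property — category is tool AND rating ≤ 2 — and every 'Negative' example lacks it.
[origin: handmade, stock: 12, rating: 5, category: book, brand: Delt] — category is book, rating = 5, hence Negative.
[origin: imported, stock: 7, rating: 4, category: toy, brand: Belo] — category is toy, rating = 4, hence Negative.
[origin: handmade, stock: 24, rating: 1, category: tool, brand: Delt] — category is tool, rating = 1, hence Positive.
[origin: imported, stock: 3, rating: 4, category: food, brand: Erix] — category is food, rating = 4, hence Negative.

Negative, Negative, Positive, Negative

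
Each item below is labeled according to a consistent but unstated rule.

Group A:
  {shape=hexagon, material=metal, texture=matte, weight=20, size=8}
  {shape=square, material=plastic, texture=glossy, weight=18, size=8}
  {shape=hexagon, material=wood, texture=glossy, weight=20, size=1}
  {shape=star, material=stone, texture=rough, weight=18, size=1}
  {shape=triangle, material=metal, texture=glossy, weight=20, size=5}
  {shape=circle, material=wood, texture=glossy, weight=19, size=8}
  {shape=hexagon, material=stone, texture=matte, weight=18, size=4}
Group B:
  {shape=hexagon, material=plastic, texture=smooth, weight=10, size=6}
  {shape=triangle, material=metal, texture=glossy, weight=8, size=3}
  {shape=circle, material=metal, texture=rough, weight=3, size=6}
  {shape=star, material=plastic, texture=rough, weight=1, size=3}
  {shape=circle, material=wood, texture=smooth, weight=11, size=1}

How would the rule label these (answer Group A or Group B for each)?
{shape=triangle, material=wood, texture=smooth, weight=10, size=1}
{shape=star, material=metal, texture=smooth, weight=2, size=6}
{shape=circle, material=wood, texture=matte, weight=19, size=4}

'Group A' ⟺ weight ≥ 18.

Group B, Group B, Group A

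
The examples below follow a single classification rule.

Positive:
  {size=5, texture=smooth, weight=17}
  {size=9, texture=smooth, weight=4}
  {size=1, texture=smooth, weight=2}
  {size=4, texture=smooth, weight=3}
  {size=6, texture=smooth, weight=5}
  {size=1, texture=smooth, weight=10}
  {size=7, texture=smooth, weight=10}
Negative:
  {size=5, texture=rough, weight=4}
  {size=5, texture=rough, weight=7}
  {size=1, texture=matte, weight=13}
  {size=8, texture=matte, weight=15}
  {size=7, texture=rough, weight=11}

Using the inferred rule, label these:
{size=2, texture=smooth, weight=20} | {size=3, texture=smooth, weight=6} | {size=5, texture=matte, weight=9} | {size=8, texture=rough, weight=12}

Positive, Positive, Negative, Negative

Comparing the two groups points to one rule — texture is smooth.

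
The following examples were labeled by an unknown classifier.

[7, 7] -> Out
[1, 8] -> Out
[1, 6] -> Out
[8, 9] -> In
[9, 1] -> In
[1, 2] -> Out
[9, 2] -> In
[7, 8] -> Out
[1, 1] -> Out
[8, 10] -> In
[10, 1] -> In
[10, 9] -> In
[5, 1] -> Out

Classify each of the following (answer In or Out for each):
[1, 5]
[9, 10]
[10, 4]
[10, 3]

Out, In, In, In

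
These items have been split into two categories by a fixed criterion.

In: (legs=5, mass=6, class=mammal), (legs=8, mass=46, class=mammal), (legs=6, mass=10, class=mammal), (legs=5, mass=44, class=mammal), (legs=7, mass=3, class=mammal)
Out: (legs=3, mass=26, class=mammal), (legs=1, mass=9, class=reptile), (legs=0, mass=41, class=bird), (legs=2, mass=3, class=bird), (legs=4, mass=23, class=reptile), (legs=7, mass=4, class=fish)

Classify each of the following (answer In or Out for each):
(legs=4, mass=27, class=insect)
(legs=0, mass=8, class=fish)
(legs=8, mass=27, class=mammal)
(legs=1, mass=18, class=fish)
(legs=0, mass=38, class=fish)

Out, Out, In, Out, Out

The pattern is that an item is 'In' exactly when: class is mammal AND legs ≥ 4.
(legs=4, mass=27, class=insect) — class is insect, legs = 4, hence Out. (legs=0, mass=8, class=fish) — class is fish, legs = 0, hence Out. (legs=8, mass=27, class=mammal) — class is mammal, legs = 8, hence In. (legs=1, mass=18, class=fish) — class is fish, legs = 1, hence Out. (legs=0, mass=38, class=fish) — class is fish, legs = 0, hence Out.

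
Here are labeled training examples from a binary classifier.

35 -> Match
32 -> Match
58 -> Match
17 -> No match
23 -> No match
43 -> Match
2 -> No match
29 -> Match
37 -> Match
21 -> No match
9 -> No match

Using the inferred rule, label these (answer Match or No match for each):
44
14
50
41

Match, No match, Match, Match

One predicate separates the groups cleanly: at least 29.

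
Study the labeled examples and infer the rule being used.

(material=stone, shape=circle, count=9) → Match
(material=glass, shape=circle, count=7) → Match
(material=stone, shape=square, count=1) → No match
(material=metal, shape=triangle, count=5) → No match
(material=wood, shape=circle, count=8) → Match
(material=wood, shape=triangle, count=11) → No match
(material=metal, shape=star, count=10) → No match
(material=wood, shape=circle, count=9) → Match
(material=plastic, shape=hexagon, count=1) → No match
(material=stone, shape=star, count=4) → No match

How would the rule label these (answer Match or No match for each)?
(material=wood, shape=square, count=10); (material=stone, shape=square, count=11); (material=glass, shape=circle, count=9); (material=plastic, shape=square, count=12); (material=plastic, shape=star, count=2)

No match, No match, Match, No match, No match

Looking at the examples, the only property every 'Match' case has and every 'No match' case lacks is: shape is circle.
(material=wood, shape=square, count=10): shape is square — doesn't qualify, so No match.
(material=stone, shape=square, count=11): shape is square — doesn't qualify, so No match.
(material=glass, shape=circle, count=9): shape is circle — passes, so Match.
(material=plastic, shape=square, count=12): shape is square — doesn't qualify, so No match.
(material=plastic, shape=star, count=2): shape is star — doesn't qualify, so No match.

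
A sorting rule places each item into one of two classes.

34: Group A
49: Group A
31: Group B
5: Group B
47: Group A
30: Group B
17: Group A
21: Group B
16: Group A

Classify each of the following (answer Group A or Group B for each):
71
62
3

Group A, Group A, Group B

The rule appears to be: digit sum ≥ 6.
71: digit sum 7+1 = 8, qualifies → Group A.
62: digit sum 6+2 = 8, qualifies → Group A.
3: digit sum 3, does not fit → Group B.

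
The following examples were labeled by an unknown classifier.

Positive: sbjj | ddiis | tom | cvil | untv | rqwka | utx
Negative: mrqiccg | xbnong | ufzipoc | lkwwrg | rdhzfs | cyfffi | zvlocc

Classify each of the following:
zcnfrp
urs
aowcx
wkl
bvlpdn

The common property of the 'Positive' items is: length ≤ 5. No 'Negative' item has it.
zcnfrp: Negative (length 6). urs: Positive (length 3). aowcx: Positive (length 5). wkl: Positive (length 3). bvlpdn: Negative (length 6).

Negative, Positive, Positive, Positive, Negative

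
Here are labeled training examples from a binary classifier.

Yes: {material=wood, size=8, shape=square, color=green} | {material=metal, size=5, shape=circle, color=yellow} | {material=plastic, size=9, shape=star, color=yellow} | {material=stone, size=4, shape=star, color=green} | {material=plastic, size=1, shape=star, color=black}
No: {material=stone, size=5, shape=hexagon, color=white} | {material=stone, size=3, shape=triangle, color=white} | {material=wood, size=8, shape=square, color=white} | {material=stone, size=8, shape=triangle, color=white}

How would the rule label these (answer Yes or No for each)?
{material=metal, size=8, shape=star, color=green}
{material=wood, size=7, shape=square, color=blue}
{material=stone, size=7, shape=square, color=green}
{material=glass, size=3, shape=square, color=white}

Yes, Yes, Yes, No

The common property of the 'Yes' items is: color is not white. No 'No' item has it.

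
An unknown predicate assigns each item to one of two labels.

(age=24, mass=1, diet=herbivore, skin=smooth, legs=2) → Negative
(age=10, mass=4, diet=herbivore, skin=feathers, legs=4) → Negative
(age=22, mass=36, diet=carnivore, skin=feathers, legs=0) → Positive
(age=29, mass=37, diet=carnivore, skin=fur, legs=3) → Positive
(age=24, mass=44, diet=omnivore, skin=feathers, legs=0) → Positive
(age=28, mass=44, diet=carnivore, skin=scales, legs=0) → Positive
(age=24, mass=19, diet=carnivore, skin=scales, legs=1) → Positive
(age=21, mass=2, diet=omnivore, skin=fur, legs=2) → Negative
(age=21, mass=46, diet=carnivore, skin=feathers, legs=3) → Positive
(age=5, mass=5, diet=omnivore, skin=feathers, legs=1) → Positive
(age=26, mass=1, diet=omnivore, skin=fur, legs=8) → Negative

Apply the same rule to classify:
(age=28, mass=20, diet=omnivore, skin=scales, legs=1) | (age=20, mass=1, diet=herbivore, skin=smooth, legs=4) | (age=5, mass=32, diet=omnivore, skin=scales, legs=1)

Positive, Negative, Positive

The simplest hypothesis consistent with all the labels is: mass ≥ 5.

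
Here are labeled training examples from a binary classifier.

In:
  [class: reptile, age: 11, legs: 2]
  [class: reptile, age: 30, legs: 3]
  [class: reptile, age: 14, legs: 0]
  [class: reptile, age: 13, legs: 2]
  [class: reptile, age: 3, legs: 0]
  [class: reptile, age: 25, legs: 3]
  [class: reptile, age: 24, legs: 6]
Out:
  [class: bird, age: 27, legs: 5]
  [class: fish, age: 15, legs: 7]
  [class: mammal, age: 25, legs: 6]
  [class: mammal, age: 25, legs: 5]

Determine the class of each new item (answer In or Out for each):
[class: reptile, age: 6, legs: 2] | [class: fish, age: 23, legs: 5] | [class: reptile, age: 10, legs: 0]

Rule: class is reptile. This holds for each 'In' example and fails for each 'Out' one.

In, Out, In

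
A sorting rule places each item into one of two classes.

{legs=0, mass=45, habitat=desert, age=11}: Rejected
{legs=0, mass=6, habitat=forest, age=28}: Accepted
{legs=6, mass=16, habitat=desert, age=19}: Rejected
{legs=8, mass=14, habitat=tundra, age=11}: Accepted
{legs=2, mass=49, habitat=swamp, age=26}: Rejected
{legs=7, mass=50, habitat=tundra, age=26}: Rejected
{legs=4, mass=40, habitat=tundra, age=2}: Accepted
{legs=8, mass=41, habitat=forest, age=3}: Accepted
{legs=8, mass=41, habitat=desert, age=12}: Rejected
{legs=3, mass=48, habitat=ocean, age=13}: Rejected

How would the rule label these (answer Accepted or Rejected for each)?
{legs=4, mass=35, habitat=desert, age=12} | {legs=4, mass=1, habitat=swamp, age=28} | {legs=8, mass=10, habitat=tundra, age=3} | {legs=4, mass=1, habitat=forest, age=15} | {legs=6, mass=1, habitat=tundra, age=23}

The common property of the 'Accepted' items is: mass ≤ 14 OR age ≤ 3. No 'Rejected' item has it.

Rejected, Accepted, Accepted, Accepted, Accepted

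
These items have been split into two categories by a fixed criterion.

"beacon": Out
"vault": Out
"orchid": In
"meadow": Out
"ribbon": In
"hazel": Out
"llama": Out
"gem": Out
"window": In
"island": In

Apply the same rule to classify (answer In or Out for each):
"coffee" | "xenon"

Out, Out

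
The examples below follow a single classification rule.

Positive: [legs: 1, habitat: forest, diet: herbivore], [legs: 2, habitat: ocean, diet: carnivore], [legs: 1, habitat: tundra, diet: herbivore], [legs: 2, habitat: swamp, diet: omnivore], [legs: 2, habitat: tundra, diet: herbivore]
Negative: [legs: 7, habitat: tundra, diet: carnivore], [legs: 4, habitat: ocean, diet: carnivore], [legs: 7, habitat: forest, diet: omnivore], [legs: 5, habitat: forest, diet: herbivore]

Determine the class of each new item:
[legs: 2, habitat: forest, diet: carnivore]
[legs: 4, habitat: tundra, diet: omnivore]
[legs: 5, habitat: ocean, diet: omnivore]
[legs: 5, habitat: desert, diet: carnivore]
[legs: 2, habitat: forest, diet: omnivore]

The distinguishing property — legs ≤ 2 — holds for all the 'Positive' cases and none of the 'Negative' cases.
[legs: 2, habitat: forest, diet: carnivore]: Positive (legs = 2). [legs: 4, habitat: tundra, diet: omnivore]: Negative (legs = 4). [legs: 5, habitat: ocean, diet: omnivore]: Negative (legs = 5). [legs: 5, habitat: desert, diet: carnivore]: Negative (legs = 5). [legs: 2, habitat: forest, diet: omnivore]: Positive (legs = 2).

Positive, Negative, Negative, Negative, Positive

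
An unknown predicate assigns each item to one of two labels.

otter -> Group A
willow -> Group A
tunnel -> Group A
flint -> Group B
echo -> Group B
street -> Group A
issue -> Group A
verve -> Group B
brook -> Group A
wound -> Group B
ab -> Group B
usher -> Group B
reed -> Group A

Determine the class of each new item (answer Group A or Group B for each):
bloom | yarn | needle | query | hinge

Rule: has a double letter. This holds for each 'Group A' example and fails for each 'Group B' one.
bloom — 'oo' doubled, hence Group A. yarn — no doubled letter, hence Group B. needle — 'ee' doubled, hence Group A. query — no doubled letter, hence Group B. hinge — no doubled letter, hence Group B.

Group A, Group B, Group A, Group B, Group B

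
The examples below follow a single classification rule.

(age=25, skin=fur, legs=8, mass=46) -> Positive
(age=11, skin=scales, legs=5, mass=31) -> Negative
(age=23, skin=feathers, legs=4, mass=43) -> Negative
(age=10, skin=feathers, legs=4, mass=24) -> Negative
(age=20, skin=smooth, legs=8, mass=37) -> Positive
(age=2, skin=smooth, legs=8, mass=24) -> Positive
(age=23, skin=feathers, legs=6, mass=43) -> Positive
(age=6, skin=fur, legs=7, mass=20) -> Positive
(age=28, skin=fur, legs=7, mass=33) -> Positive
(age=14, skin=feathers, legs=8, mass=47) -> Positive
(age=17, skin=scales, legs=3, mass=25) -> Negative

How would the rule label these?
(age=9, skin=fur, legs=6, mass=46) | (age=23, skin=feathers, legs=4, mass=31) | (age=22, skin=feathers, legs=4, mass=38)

One predicate separates the groups cleanly: legs ≥ 6.
(age=9, skin=fur, legs=6, mass=46): legs = 6, fits → Positive. (age=23, skin=feathers, legs=4, mass=31): legs = 4, does not satisfy this → Negative. (age=22, skin=feathers, legs=4, mass=38): legs = 4, does not satisfy this → Negative.

Positive, Negative, Negative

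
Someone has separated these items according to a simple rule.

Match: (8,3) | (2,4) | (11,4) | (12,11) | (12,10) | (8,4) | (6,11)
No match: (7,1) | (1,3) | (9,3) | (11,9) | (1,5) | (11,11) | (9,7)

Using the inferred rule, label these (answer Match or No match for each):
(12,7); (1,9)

Match, No match

Checking candidate rules against both groups, what survives is: product is even.
(12,7) → 12·7 = 84 → Match. (1,9) → 1·9 = 9 → No match.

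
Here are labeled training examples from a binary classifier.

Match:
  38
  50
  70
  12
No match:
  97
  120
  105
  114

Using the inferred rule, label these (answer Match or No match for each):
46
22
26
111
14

Match, Match, Match, No match, Match

The distinguishing property — at most 70 — holds for all the 'Match' cases and none of the 'No match' cases.
46: 46 ≤ 70 — meets the rule, so Match. 22: 22 ≤ 70 — meets the rule, so Match. 26: 26 ≤ 70 — meets the rule, so Match. 111: 111 > 70 — doesn't qualify, so No match. 14: 14 ≤ 70 — meets the rule, so Match.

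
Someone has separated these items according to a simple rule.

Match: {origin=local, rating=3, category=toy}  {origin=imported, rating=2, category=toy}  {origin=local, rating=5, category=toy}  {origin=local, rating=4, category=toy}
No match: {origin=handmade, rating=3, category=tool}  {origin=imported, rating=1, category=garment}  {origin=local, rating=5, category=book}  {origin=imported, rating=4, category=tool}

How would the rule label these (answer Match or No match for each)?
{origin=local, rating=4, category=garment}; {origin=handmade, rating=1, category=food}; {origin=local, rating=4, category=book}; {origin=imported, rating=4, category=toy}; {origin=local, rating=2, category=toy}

No match, No match, No match, Match, Match

The common property of the 'Match' items is: category is toy. No 'No match' item has it.
{origin=local, rating=4, category=garment} → category is garment → No match.
{origin=handmade, rating=1, category=food} → category is food → No match.
{origin=local, rating=4, category=book} → category is book → No match.
{origin=imported, rating=4, category=toy} → category is toy → Match.
{origin=local, rating=2, category=toy} → category is toy → Match.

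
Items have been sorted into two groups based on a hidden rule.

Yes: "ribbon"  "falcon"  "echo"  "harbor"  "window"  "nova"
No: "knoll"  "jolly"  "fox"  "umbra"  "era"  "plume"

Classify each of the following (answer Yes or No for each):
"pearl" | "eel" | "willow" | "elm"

Looking at the examples, the only property every 'Yes' case has and every 'No' case lacks is: even length.
"pearl": No (length 5).
"eel": No (length 3).
"willow": Yes (length 6).
"elm": No (length 3).

No, No, Yes, No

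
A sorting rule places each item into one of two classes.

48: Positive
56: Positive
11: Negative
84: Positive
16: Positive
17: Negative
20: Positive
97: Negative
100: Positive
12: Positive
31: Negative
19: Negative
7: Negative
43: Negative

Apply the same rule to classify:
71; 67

Negative, Negative

'Positive' ⟺ even.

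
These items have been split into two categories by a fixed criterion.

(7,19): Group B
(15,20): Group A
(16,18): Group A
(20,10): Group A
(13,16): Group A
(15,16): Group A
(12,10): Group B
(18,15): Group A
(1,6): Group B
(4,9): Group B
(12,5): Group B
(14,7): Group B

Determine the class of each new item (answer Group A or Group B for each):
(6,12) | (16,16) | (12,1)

Group B, Group A, Group B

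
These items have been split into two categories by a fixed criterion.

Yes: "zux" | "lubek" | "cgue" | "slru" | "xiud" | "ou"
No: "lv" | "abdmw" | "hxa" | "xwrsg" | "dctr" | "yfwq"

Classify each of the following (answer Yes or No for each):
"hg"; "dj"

No, No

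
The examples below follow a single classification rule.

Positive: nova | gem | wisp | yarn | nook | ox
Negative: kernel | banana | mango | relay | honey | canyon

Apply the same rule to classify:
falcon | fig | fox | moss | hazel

Negative, Positive, Positive, Positive, Negative

The pattern is that an item is 'Positive' exactly when: length ≤ 4.
falcon: length 6, lacks this property → Negative. fig: length 3, qualifies → Positive. fox: length 3, qualifies → Positive. moss: length 4, qualifies → Positive. hazel: length 5, lacks this property → Negative.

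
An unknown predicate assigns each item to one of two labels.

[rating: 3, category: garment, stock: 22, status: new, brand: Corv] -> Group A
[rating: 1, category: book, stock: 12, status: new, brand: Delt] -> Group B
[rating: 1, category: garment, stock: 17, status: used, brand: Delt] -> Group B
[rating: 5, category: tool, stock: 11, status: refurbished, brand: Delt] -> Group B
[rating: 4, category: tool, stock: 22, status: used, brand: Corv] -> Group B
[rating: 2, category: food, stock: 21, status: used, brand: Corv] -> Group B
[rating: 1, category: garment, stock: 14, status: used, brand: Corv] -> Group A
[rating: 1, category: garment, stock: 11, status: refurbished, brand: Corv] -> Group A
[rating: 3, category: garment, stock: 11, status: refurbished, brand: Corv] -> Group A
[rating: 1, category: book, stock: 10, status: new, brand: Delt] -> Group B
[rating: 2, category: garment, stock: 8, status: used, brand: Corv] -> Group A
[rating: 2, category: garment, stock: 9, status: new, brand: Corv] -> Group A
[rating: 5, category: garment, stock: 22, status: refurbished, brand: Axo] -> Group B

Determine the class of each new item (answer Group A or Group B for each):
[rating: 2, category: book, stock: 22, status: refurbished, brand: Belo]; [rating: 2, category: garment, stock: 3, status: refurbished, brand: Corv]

'Group A' ⟺ category is garment AND brand is Corv.
[rating: 2, category: book, stock: 22, status: refurbished, brand: Belo]: category is book, brand is Belo — lacks this property, so Group B.
[rating: 2, category: garment, stock: 3, status: refurbished, brand: Corv]: category is garment, brand is Corv — passes, so Group A.

Group B, Group A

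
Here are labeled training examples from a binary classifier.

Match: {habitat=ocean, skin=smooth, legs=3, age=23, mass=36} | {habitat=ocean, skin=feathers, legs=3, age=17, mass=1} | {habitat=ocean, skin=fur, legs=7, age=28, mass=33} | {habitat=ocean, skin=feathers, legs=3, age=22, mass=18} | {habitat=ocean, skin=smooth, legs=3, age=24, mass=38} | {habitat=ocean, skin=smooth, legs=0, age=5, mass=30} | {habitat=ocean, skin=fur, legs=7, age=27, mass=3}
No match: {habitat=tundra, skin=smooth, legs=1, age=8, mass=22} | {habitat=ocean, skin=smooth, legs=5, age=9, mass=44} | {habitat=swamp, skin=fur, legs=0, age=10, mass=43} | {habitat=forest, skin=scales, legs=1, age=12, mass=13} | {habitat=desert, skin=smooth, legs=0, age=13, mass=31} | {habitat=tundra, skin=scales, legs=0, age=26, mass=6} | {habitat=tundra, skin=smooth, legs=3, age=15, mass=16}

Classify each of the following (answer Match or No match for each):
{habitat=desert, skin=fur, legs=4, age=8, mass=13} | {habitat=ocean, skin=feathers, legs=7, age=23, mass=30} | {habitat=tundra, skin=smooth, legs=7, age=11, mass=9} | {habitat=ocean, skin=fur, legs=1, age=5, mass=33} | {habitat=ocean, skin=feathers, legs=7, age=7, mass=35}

Every 'Match' example satisfies: habitat is ocean AND mass ≤ 38. None of the 'No match' examples do.
{habitat=desert, skin=fur, legs=4, age=8, mass=13}: habitat is desert, mass = 13 — doesn't match, so No match.
{habitat=ocean, skin=feathers, legs=7, age=23, mass=30}: habitat is ocean, mass = 30 — has this property, so Match.
{habitat=tundra, skin=smooth, legs=7, age=11, mass=9}: habitat is tundra, mass = 9 — doesn't match, so No match.
{habitat=ocean, skin=fur, legs=1, age=5, mass=33}: habitat is ocean, mass = 33 — has this property, so Match.
{habitat=ocean, skin=feathers, legs=7, age=7, mass=35}: habitat is ocean, mass = 35 — has this property, so Match.

No match, Match, No match, Match, Match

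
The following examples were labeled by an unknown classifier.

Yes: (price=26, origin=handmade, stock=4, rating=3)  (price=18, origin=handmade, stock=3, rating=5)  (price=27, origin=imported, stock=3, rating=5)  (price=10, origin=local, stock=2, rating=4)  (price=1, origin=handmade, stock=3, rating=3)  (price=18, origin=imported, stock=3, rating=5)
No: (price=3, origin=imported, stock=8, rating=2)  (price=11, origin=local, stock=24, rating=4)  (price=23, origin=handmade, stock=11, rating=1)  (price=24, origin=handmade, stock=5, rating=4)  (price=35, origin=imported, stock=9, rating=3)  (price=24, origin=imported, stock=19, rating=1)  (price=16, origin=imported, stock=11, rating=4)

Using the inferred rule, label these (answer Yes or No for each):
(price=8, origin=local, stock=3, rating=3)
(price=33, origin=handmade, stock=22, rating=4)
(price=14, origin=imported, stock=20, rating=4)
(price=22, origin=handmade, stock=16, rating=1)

One predicate separates the groups cleanly: stock ≤ 4.

Yes, No, No, No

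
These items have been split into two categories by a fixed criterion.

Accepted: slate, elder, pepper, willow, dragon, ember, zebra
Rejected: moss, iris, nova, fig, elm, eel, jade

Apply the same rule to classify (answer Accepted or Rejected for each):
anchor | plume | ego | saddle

Accepted, Accepted, Rejected, Accepted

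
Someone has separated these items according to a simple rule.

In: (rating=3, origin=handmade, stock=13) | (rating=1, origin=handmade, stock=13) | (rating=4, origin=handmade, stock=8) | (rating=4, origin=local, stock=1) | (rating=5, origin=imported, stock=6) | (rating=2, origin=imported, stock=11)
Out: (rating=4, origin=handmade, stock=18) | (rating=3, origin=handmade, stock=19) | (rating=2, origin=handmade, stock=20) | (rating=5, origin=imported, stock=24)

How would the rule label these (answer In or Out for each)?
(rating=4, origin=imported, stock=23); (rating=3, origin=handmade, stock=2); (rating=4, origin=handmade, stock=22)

Out, In, Out

The simplest hypothesis consistent with all the labels is: stock ≤ 13.
(rating=4, origin=imported, stock=23): stock = 23, does not satisfy this → Out.
(rating=3, origin=handmade, stock=2): stock = 2, matches → In.
(rating=4, origin=handmade, stock=22): stock = 22, does not satisfy this → Out.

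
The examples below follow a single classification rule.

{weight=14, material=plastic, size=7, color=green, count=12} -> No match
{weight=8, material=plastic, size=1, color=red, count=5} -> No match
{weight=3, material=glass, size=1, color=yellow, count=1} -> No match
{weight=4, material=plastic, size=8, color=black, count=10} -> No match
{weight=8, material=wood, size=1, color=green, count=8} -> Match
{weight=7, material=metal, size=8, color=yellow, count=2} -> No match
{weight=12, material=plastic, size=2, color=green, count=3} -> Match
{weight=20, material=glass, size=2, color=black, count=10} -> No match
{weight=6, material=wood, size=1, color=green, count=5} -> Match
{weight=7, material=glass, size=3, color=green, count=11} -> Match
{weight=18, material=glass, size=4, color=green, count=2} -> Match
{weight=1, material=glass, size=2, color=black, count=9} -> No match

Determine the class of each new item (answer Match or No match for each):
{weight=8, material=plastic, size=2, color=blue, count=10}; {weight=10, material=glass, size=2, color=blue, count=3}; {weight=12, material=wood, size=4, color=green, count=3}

The common property of the 'Match' items is: color is green AND size ≤ 4. No 'No match' item has it.
No match: {weight=8, material=plastic, size=2, color=blue, count=10}, since color is blue, size = 2. No match: {weight=10, material=glass, size=2, color=blue, count=3}, since color is blue, size = 2. Match: {weight=12, material=wood, size=4, color=green, count=3}, since color is green, size = 4.

No match, No match, Match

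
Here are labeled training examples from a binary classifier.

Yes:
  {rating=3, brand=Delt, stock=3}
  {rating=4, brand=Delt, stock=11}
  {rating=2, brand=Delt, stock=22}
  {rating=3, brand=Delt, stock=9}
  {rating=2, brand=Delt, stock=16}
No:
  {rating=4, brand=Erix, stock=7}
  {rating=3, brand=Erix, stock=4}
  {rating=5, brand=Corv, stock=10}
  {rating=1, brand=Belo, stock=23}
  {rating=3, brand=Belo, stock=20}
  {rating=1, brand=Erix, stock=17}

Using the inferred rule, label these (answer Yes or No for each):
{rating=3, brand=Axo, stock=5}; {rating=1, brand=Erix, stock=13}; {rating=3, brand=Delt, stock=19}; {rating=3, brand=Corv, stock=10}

No, No, Yes, No

A rule that fits every label: brand is Delt — true of each 'Yes' example, false of each 'No' one.
{rating=3, brand=Axo, stock=5}: brand is Axo — fails this test, so No.
{rating=1, brand=Erix, stock=13}: brand is Erix — fails this test, so No.
{rating=3, brand=Delt, stock=19}: brand is Delt — passes, so Yes.
{rating=3, brand=Corv, stock=10}: brand is Corv — fails this test, so No.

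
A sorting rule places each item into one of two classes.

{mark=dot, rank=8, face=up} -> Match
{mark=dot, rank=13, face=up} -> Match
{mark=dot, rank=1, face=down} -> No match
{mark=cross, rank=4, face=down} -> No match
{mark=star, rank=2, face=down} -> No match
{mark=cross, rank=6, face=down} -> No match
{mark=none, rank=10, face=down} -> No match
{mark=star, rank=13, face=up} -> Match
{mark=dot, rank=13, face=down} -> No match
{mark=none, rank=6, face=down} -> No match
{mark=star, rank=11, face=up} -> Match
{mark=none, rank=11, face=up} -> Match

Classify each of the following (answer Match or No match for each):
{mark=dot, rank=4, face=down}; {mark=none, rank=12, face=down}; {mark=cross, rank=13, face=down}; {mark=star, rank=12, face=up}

No match, No match, No match, Match

A rule that fits every label: face is up — true of each 'Match' example, false of each 'No match' one.
{mark=dot, rank=4, face=down}: No match (face is down).
{mark=none, rank=12, face=down}: No match (face is down).
{mark=cross, rank=13, face=down}: No match (face is down).
{mark=star, rank=12, face=up}: Match (face is up).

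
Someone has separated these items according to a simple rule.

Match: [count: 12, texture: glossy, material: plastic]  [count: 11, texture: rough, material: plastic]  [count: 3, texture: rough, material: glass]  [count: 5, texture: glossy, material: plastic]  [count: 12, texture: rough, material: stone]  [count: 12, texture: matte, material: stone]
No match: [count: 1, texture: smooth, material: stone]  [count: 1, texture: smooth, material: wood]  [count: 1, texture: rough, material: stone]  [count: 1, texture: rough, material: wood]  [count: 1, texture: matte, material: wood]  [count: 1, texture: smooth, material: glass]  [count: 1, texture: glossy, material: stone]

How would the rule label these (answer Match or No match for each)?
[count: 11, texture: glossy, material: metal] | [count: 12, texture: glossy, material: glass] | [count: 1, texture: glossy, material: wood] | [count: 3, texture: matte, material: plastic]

Match, Match, No match, Match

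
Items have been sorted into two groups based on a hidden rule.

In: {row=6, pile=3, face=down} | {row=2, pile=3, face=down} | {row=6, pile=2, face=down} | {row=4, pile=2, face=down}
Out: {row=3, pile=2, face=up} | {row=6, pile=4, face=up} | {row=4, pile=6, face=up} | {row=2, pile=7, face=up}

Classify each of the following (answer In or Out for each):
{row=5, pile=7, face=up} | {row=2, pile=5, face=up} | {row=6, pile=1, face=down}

Out, Out, In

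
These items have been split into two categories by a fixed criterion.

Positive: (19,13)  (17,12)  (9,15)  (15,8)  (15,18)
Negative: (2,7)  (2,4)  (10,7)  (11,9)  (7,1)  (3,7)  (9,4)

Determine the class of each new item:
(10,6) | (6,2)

Negative, Negative

The rule appears to be: sum ≥ 23.
(10,6): 10+6 = 16, lacks this property → Negative. (6,2): 6+2 = 8, lacks this property → Negative.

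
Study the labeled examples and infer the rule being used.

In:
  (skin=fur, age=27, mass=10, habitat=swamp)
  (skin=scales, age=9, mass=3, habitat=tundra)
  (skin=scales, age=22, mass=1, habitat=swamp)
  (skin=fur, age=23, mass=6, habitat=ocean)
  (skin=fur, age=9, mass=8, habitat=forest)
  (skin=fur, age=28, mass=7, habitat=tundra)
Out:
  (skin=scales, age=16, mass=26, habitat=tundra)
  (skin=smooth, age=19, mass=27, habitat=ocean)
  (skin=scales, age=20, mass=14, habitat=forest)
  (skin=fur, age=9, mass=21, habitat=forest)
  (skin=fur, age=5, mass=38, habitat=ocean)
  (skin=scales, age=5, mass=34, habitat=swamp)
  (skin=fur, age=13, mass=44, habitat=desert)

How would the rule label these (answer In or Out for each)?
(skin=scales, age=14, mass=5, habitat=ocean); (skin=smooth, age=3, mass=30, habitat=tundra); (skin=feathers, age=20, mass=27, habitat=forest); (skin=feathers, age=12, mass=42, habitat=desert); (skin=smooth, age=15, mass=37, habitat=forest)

In, Out, Out, Out, Out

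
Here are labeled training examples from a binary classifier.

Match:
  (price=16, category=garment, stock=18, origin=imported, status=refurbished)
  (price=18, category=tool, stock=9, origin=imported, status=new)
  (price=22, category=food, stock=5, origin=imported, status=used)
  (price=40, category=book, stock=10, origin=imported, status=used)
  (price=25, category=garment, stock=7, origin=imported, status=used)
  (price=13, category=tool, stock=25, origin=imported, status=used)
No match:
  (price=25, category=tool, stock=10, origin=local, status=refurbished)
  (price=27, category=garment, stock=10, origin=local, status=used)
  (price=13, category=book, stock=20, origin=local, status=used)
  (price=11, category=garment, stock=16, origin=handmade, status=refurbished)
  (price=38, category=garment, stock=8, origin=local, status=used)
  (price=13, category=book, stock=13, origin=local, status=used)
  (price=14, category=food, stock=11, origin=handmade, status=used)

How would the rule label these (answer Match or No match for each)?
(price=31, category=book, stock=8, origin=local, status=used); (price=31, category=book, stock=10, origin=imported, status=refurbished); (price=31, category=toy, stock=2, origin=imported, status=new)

No match, Match, Match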